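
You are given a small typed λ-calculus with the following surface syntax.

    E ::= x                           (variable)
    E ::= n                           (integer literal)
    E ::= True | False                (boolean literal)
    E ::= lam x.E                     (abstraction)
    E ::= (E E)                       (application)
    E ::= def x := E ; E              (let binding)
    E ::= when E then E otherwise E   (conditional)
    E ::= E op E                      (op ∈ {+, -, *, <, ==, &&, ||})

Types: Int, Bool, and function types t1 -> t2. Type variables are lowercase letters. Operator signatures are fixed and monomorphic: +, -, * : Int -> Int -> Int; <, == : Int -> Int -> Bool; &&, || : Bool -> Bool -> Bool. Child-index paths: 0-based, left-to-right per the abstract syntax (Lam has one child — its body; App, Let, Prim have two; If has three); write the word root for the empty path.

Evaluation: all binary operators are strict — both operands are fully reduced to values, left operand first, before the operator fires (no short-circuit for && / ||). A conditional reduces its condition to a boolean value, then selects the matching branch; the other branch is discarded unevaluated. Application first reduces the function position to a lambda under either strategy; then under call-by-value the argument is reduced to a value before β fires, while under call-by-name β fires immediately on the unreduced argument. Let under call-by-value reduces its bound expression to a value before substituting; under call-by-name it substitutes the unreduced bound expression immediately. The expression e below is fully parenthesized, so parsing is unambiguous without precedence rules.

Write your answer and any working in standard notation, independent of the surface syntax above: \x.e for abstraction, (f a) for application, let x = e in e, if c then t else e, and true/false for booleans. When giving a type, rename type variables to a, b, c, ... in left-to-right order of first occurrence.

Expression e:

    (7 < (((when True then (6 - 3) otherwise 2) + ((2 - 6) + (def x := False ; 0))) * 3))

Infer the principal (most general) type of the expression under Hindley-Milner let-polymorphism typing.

Trace:
  unify Int ~ Int
  unify Bool ~ Bool
  unify Int ~ Int
  unify Int ~ Int
  unify Int ~ Int
  unify Int ~ Int
  unify Int ~ Int
  unify Int ~ Int
  unify Int ~ Int
let x : Bool
  unify Int ~ Int
  unify Int ~ Int
  unify Int ~ Int
  unify Int ~ Int
  unify Int ~ Int

Answer: Bool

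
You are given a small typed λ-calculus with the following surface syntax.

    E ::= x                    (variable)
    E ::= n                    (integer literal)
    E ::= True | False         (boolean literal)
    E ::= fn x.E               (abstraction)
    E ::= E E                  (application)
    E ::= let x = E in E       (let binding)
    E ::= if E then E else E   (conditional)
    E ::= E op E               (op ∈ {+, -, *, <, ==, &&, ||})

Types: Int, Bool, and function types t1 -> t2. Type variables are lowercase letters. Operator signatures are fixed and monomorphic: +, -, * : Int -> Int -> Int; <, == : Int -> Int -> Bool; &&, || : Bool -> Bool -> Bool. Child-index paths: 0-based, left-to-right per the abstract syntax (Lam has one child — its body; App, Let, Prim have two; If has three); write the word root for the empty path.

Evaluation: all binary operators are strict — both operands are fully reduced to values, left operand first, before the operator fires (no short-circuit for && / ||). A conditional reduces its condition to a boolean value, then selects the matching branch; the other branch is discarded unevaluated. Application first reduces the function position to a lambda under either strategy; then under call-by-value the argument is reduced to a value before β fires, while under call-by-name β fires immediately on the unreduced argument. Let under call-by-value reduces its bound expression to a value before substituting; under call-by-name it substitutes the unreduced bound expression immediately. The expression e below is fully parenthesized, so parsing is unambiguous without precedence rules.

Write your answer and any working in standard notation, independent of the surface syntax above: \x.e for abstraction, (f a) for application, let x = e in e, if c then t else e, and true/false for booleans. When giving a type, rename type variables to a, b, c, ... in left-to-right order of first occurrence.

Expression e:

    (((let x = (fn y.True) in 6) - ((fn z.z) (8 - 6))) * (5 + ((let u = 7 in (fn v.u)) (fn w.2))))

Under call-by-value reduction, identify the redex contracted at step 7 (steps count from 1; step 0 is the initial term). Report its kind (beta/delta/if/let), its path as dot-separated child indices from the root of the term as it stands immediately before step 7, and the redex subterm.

Answer: delta at 1 : (5 + 7)

Derivation:
step 0: (((let x = (\y.true) in 6) - ((\z.z) (8 - 6))) * (5 + ((let u = 7 in (\v.u)) (\w.2))))
step 1: [let@0.0] ((6 - ((\z.z) (8 - 6))) * (5 + ((let u = 7 in (\v.u)) (\w.2))))
step 2: [delta@0.1.1] ((6 - ((\z.z) 2)) * (5 + ((let u = 7 in (\v.u)) (\w.2))))
step 3: [beta@0.1] ((6 - 2) * (5 + ((let u = 7 in (\v.u)) (\w.2))))
step 4: [delta@0] (4 * (5 + ((let u = 7 in (\v.u)) (\w.2))))
step 5: [let@1.1.0] (4 * (5 + ((\v.7) (\w.2))))
step 6: [beta@1.1] (4 * (5 + 7))
step 7: [delta@1] (4 * 12)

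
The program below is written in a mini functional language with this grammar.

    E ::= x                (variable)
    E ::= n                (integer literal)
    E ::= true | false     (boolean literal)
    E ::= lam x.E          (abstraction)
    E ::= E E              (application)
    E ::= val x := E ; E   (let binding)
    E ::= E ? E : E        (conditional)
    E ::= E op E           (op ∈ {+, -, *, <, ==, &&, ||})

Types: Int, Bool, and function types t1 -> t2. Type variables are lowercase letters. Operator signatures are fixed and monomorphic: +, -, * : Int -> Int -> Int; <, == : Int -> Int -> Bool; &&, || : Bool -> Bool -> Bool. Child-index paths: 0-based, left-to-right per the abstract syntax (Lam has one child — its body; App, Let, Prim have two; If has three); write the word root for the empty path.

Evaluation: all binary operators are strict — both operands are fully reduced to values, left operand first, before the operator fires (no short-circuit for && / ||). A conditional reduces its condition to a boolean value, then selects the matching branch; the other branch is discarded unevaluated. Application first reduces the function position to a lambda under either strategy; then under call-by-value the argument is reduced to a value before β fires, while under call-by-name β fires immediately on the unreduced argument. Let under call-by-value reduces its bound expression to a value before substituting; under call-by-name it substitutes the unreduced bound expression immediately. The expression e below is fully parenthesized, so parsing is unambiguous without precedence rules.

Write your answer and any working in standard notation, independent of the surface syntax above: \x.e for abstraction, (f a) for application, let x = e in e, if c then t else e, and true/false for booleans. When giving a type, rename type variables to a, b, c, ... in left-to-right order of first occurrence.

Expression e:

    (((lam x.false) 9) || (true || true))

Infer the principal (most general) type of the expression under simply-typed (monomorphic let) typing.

Answer: Bool

Derivation:
\x._ : a -> Bool
  unify a -> Bool ~ Int -> b
  unify a ~ Int
  unify Bool ~ b
_ _ : Bool
  unify Bool ~ Bool
  unify Bool ~ Bool
  unify Bool ~ Bool
  unify Bool ~ Bool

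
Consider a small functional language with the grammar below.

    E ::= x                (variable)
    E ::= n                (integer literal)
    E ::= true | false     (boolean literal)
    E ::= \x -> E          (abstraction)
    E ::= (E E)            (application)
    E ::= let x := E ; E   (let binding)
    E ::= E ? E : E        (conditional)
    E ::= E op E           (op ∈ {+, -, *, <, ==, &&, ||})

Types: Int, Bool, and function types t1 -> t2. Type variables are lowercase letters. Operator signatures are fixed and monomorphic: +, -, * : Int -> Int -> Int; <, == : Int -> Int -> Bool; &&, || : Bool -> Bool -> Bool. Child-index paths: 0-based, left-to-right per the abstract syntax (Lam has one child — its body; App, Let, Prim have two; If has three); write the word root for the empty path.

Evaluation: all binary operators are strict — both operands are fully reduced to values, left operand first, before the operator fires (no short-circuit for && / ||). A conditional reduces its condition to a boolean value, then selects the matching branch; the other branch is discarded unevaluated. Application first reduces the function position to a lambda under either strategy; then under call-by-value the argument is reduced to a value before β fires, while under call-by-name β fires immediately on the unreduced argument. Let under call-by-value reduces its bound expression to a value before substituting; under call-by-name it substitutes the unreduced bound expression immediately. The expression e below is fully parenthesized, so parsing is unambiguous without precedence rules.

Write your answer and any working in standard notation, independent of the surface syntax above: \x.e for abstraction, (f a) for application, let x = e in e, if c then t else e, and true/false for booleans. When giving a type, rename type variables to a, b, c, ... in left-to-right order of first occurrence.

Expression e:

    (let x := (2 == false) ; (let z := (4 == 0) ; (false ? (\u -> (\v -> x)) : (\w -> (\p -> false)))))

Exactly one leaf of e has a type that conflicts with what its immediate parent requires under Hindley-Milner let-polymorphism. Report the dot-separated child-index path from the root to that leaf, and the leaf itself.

Derivation:
  unify Int ~ Int
  unify Bool ~ Int
  FAIL: mismatch Bool ~ Int

Answer: 0.1 : false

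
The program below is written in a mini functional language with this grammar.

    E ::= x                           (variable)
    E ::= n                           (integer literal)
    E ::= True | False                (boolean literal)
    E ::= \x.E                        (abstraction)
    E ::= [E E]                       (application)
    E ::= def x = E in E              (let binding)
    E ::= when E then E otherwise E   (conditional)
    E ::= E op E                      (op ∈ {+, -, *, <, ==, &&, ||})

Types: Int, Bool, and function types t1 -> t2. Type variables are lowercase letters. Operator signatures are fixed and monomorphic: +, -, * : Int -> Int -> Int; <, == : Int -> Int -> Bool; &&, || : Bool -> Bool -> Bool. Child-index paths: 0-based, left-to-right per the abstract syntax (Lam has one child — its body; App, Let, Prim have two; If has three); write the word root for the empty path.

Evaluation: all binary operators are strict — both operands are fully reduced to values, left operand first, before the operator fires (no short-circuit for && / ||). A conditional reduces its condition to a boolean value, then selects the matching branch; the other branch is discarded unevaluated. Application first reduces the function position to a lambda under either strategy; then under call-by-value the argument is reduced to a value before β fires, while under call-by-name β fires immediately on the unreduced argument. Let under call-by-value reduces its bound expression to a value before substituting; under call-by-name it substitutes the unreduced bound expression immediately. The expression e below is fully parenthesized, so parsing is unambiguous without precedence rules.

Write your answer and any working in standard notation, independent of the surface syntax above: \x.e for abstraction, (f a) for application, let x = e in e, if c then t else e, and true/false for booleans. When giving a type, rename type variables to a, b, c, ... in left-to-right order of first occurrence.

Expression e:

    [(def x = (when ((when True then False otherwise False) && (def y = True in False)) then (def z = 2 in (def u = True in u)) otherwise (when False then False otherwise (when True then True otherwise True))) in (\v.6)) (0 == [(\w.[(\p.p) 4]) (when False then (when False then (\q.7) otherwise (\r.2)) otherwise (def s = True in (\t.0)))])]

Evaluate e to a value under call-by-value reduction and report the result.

Derivation:
step 0: ((let x = (if ((if true then false else false) && (let y = true in false)) then (let z = 2 in (let u = true in u)) else (if false then false else (if true then true else true))) in (\v.6)) (0 == ((\w.((\p.p) 4)) (if false then (if false then (\q.7) else (\r.2)) else (let s = true in (\t.0))))))
step 1: [if@0.0.0.0] ((let x = (if (false && (let y = true in false)) then (let z = 2 in (let u = true in u)) else (if false then false else (if true then true else true))) in (\v.6)) (0 == ((\w.((\p.p) 4)) (if false then (if false then (\q.7) else (\r.2)) else (let s = true in (\t.0))))))
step 2: [let@0.0.0.1] ((let x = (if (false && false) then (let z = 2 in (let u = true in u)) else (if false then false else (if true then true else true))) in (\v.6)) (0 == ((\w.((\p.p) 4)) (if false then (if false then (\q.7) else (\r.2)) else (let s = true in (\t.0))))))
step 3: [delta@0.0.0] ((let x = (if false then (let z = 2 in (let u = true in u)) else (if false then false else (if true then true else true))) in (\v.6)) (0 == ((\w.((\p.p) 4)) (if false then (if false then (\q.7) else (\r.2)) else (let s = true in (\t.0))))))
step 4: [if@0.0] ((let x = (if false then false else (if true then true else true)) in (\v.6)) (0 == ((\w.((\p.p) 4)) (if false then (if false then (\q.7) else (\r.2)) else (let s = true in (\t.0))))))
step 5: [if@0.0] ((let x = (if true then true else true) in (\v.6)) (0 == ((\w.((\p.p) 4)) (if false then (if false then (\q.7) else (\r.2)) else (let s = true in (\t.0))))))
step 6: [if@0.0] ((let x = true in (\v.6)) (0 == ((\w.((\p.p) 4)) (if false then (if false then (\q.7) else (\r.2)) else (let s = true in (\t.0))))))
step 7: [let@0] ((\v.6) (0 == ((\w.((\p.p) 4)) (if false then (if false then (\q.7) else (\r.2)) else (let s = true in (\t.0))))))
step 8: [if@1.1.1] ((\v.6) (0 == ((\w.((\p.p) 4)) (let s = true in (\t.0)))))
step 9: [let@1.1.1] ((\v.6) (0 == ((\w.((\p.p) 4)) (\t.0))))
step 10: [beta@1.1] ((\v.6) (0 == ((\p.p) 4)))
step 11: [beta@1.1] ((\v.6) (0 == 4))
step 12: [delta@1] ((\v.6) false)
step 13: [beta@root] 6

Answer: 6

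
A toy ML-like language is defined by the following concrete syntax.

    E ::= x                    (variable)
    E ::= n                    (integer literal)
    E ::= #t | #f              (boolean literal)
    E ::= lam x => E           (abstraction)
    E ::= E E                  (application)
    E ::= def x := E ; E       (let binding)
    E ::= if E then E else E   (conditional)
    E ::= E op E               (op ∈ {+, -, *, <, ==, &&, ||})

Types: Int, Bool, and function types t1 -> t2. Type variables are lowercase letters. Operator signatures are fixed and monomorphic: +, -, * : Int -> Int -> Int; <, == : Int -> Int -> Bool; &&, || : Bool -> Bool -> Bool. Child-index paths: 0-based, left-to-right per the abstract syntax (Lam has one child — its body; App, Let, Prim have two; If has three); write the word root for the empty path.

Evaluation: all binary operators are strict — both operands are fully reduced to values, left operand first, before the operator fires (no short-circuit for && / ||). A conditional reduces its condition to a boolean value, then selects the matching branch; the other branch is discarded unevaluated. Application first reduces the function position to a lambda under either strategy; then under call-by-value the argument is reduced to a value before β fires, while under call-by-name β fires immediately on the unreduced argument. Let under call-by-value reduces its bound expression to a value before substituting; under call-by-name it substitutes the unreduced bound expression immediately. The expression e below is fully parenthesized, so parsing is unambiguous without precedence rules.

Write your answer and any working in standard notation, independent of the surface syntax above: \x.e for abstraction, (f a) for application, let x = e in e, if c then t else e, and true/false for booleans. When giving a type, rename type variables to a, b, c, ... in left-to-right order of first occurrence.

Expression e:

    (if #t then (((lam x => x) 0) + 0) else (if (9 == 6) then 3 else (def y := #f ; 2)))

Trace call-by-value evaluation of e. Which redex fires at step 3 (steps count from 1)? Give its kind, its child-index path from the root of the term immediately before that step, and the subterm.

Answer: delta at root : (0 + 0)

Derivation:
step 0: (if true then (((\x.x) 0) + 0) else (if (9 == 6) then 3 else (let y = false in 2)))
step 1: [if@root] (((\x.x) 0) + 0)
step 2: [beta@0] (0 + 0)
step 3: [delta@root] 0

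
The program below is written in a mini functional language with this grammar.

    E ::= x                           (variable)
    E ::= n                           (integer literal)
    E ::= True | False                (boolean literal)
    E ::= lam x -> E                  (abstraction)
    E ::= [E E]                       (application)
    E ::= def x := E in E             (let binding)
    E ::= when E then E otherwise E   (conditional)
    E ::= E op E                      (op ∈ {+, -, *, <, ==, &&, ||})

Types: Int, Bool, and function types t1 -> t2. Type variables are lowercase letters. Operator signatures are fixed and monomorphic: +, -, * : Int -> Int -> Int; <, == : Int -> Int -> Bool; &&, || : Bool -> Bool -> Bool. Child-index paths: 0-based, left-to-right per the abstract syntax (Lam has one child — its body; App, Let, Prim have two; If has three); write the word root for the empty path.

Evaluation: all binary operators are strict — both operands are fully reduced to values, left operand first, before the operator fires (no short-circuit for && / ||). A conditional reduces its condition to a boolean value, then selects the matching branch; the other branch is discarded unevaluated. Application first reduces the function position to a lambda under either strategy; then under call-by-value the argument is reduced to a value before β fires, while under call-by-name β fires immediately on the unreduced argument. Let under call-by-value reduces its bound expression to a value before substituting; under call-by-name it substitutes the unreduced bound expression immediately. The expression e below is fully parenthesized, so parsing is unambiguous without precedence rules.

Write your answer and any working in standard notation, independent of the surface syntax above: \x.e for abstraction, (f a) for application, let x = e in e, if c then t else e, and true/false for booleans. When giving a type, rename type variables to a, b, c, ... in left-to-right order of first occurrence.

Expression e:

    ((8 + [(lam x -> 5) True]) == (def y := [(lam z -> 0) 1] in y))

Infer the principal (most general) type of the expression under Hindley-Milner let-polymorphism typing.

Working:
  unify Int ~ Int
\x._ : a -> Int
  unify a -> Int ~ Bool -> b
  unify a ~ Bool
  unify Int ~ b
_ _ : Int
  unify Int ~ Int
  unify Int ~ Int
\z._ : c -> Int
  unify c -> Int ~ Int -> d
  unify c ~ Int
  unify Int ~ d
_ _ : Int
let y : Int
y : Int
  unify Int ~ Int

Answer: Bool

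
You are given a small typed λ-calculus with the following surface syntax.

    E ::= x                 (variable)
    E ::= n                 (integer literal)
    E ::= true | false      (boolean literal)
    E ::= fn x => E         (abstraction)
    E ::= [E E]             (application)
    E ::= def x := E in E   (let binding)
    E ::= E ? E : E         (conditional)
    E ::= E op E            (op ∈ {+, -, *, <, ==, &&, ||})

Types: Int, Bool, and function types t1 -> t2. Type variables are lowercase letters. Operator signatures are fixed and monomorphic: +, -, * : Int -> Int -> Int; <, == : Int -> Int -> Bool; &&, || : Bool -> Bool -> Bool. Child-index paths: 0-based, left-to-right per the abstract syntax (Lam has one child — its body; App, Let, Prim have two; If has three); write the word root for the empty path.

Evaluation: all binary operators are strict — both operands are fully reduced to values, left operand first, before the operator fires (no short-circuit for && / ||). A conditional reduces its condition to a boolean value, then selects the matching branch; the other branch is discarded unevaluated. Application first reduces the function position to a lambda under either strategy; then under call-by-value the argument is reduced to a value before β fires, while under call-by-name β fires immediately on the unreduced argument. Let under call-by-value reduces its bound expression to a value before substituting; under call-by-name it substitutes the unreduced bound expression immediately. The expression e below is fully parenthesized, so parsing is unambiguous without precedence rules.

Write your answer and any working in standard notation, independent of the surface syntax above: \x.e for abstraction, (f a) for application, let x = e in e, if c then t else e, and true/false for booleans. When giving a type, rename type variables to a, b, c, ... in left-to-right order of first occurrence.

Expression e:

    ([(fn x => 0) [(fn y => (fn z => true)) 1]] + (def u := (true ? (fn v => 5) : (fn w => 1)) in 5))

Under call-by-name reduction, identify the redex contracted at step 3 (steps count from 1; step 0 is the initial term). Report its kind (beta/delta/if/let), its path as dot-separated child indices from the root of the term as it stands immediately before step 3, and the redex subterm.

Trace:
step 0: (((\x.0) ((\y.(\z.true)) 1)) + (let u = (if true then (\v.5) else (\w.1)) in 5))
step 1: [beta@0] (0 + (let u = (if true then (\v.5) else (\w.1)) in 5))
step 2: [let@1] (0 + 5)
step 3: [delta@root] 5

Answer: delta at root : (0 + 5)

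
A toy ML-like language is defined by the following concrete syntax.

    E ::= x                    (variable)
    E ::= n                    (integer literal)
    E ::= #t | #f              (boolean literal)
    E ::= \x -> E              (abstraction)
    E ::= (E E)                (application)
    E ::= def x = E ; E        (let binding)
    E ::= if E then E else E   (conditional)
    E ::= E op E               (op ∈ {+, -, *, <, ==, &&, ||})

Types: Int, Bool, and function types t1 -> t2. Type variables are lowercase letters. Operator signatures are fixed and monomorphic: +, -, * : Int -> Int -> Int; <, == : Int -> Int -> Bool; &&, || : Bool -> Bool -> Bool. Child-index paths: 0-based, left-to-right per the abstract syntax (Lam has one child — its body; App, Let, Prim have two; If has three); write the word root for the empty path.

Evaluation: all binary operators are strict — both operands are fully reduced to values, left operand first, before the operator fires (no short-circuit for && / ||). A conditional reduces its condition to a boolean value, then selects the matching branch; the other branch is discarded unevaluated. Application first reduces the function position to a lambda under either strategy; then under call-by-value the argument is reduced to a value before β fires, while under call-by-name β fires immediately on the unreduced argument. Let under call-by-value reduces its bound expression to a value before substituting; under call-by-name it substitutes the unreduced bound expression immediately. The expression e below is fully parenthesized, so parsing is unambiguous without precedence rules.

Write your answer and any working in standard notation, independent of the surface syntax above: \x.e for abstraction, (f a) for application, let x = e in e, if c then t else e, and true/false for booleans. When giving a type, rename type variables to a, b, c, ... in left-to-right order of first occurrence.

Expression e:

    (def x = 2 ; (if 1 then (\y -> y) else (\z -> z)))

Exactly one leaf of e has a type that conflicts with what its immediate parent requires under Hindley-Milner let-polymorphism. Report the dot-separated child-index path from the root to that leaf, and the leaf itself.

Answer: 1.0 : 1

Working:
let x : Int
  unify Int ~ Bool
  FAIL: mismatch Int ~ Bool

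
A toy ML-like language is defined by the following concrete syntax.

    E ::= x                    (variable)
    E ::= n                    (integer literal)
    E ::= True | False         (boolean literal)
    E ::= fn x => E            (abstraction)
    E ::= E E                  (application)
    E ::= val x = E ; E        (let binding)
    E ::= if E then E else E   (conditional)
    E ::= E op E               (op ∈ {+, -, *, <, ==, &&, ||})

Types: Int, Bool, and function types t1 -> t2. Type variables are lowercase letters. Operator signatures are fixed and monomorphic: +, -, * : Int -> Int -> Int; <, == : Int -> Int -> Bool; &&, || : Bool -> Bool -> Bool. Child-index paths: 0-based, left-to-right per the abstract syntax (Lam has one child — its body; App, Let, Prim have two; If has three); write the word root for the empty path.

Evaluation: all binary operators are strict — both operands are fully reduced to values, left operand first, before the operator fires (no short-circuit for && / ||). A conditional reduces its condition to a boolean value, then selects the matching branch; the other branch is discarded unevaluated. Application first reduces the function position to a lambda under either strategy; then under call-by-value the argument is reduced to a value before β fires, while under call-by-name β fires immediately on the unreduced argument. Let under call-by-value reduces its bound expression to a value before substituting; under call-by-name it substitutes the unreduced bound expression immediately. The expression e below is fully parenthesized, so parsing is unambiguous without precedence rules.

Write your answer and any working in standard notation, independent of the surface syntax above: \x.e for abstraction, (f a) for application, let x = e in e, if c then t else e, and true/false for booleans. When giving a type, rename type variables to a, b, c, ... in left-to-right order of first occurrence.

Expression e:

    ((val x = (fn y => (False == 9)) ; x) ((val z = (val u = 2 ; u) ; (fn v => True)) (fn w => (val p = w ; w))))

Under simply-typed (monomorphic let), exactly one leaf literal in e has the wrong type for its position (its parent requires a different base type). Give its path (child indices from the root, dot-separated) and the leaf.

Working:
  unify Bool ~ Int
  FAIL: mismatch Bool ~ Int

Answer: 0.0.0.0 : false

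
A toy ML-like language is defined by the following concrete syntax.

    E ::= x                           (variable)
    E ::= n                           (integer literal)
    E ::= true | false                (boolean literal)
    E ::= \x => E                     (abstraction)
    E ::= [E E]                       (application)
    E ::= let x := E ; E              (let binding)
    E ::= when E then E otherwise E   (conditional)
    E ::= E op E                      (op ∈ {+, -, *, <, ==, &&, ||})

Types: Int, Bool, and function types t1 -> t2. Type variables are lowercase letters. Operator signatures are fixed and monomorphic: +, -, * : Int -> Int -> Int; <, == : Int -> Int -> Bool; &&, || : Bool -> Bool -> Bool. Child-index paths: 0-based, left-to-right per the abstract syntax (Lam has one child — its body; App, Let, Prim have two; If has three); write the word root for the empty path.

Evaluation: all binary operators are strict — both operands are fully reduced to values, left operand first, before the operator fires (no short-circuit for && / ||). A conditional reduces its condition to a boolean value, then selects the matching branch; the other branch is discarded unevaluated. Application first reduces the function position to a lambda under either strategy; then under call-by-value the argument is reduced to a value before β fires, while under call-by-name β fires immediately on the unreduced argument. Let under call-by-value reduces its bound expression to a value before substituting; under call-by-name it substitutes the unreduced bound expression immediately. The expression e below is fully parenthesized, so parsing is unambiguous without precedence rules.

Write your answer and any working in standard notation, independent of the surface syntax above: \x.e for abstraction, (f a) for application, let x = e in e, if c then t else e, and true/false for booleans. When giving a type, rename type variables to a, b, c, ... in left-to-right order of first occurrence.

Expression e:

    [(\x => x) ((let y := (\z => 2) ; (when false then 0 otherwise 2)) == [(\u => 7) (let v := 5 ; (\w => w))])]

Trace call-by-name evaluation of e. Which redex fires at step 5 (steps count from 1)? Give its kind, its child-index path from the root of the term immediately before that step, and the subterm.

Answer: delta at root : (2 == 7)

Working:
step 0: ((\x.x) ((let y = (\z.2) in (if false then 0 else 2)) == ((\u.7) (let v = 5 in (\w.w)))))
step 1: [beta@root] ((let y = (\z.2) in (if false then 0 else 2)) == ((\u.7) (let v = 5 in (\w.w))))
step 2: [let@0] ((if false then 0 else 2) == ((\u.7) (let v = 5 in (\w.w))))
step 3: [if@0] (2 == ((\u.7) (let v = 5 in (\w.w))))
step 4: [beta@1] (2 == 7)
step 5: [delta@root] false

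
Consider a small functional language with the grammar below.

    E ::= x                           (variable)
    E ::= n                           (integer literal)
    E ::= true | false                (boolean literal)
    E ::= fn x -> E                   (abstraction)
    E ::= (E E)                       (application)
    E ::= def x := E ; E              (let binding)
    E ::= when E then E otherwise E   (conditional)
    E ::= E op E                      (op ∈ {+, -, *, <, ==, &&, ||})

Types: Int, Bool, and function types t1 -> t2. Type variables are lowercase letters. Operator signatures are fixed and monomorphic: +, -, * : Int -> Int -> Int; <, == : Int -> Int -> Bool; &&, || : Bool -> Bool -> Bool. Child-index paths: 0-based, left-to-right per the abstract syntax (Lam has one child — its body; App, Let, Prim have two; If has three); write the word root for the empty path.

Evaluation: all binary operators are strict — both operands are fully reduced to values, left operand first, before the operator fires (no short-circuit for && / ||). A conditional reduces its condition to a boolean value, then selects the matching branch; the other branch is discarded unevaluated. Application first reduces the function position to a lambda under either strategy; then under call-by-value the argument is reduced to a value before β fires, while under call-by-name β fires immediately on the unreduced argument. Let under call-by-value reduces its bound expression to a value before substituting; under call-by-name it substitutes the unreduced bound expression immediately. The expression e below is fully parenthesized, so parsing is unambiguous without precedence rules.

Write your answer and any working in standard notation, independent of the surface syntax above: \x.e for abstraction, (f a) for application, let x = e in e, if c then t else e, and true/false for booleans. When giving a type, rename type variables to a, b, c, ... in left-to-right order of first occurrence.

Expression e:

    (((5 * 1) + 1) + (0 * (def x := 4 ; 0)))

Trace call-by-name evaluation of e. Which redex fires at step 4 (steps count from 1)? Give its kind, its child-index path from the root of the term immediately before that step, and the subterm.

Answer: delta at 1 : (0 * 0)

Trace:
step 0: (((5 * 1) + 1) + (0 * (let x = 4 in 0)))
step 1: [delta@0.0] ((5 + 1) + (0 * (let x = 4 in 0)))
step 2: [delta@0] (6 + (0 * (let x = 4 in 0)))
step 3: [let@1.1] (6 + (0 * 0))
step 4: [delta@1] (6 + 0)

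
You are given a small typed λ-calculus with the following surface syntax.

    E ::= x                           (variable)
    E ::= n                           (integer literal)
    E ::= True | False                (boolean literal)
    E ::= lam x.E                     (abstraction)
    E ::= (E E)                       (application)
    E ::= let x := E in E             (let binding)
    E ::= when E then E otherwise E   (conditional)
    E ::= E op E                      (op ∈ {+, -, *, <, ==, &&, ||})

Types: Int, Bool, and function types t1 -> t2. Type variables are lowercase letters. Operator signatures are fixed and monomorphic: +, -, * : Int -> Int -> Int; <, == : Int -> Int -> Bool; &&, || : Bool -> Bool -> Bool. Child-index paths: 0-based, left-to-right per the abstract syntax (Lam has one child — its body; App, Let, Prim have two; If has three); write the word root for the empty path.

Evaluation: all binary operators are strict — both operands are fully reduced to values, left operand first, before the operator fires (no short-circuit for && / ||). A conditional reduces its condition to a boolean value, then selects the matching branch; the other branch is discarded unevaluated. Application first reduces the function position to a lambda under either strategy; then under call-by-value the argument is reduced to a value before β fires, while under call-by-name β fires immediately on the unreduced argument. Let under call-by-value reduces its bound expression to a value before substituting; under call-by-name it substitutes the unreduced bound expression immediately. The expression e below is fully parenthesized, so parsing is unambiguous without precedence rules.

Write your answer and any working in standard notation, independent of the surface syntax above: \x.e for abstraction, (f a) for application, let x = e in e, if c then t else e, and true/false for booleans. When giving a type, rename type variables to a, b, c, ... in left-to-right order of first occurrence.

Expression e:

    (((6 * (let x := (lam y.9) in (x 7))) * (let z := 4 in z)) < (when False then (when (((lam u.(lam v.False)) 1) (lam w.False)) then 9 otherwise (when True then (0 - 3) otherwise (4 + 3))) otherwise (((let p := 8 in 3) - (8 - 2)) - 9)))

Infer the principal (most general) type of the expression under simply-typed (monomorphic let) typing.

Trace:
  unify Int ~ Int
\y._ : a -> Int
let x : a -> Int
x : a -> Int
  unify a -> Int ~ Int -> b
  unify a ~ Int
  unify Int ~ b
_ _ : Int
  unify Int ~ Int
  unify Int ~ Int
let z : Int
z : Int
  unify Int ~ Int
  unify Int ~ Int
  unify Bool ~ Bool
\v._ : d -> Bool
\u._ : c -> d -> Bool
  unify c -> d -> Bool ~ Int -> e
  unify c ~ Int
  unify d -> Bool ~ e
_ _ : d -> Bool
\w._ : f -> Bool
  unify d -> Bool ~ (f -> Bool) -> g
  unify d ~ f -> Bool
  unify Bool ~ g
_ _ : Bool
  unify Bool ~ Bool
  unify Bool ~ Bool
  unify Int ~ Int
  unify Int ~ Int
  unify Int ~ Int
  unify Int ~ Int
  unify Int ~ Int
  unify Int ~ Int
let p : Int
  unify Int ~ Int
  unify Int ~ Int
  unify Int ~ Int
  unify Int ~ Int
  unify Int ~ Int
  unify Int ~ Int
  unify Int ~ Int
  unify Int ~ Int

Answer: Bool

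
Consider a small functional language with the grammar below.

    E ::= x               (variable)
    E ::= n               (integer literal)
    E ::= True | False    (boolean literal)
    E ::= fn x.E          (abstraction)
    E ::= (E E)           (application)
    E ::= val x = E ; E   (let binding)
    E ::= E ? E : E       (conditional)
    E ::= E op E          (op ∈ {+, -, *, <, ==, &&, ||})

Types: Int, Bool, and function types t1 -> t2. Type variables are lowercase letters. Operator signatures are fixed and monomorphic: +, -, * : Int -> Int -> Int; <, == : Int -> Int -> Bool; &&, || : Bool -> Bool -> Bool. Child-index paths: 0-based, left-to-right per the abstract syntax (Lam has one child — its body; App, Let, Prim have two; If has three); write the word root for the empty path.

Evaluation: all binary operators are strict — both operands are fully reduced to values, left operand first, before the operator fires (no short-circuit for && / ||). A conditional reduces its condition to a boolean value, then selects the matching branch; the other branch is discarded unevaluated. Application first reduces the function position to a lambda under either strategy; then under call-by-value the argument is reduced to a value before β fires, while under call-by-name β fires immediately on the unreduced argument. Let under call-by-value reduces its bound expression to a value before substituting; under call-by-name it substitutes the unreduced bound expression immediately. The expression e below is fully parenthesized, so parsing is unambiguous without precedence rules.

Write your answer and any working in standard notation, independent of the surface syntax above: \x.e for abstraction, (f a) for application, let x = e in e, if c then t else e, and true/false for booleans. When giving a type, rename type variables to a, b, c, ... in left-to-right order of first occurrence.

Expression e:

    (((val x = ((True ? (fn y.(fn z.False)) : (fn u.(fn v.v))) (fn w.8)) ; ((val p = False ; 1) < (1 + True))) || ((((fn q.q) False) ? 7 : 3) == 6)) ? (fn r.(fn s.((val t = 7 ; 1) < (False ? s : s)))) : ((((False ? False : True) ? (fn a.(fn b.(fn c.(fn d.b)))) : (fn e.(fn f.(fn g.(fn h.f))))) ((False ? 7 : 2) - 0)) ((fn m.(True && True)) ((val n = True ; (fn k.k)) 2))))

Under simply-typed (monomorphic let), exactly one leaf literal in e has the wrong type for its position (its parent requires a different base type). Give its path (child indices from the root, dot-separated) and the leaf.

Answer: 0.0.1.1.1 : true

Derivation:
  unify Bool ~ Bool
\z._ : b -> Bool
\y._ : a -> b -> Bool
v : d
\v._ : d -> d
\u._ : c -> d -> d
  unify a -> b -> Bool ~ c -> d -> d
  unify a ~ c
  unify b -> Bool ~ d -> d
  unify b ~ d
  unify Bool ~ d
\w._ : e -> Int
  unify c -> Bool -> Bool ~ (e -> Int) -> f
  unify c ~ e -> Int
  unify Bool -> Bool ~ f
_ _ : Bool -> Bool
let x : Bool -> Bool
let p : Bool
  unify Int ~ Int
  unify Int ~ Int
  unify Bool ~ Int
  FAIL: mismatch Bool ~ Int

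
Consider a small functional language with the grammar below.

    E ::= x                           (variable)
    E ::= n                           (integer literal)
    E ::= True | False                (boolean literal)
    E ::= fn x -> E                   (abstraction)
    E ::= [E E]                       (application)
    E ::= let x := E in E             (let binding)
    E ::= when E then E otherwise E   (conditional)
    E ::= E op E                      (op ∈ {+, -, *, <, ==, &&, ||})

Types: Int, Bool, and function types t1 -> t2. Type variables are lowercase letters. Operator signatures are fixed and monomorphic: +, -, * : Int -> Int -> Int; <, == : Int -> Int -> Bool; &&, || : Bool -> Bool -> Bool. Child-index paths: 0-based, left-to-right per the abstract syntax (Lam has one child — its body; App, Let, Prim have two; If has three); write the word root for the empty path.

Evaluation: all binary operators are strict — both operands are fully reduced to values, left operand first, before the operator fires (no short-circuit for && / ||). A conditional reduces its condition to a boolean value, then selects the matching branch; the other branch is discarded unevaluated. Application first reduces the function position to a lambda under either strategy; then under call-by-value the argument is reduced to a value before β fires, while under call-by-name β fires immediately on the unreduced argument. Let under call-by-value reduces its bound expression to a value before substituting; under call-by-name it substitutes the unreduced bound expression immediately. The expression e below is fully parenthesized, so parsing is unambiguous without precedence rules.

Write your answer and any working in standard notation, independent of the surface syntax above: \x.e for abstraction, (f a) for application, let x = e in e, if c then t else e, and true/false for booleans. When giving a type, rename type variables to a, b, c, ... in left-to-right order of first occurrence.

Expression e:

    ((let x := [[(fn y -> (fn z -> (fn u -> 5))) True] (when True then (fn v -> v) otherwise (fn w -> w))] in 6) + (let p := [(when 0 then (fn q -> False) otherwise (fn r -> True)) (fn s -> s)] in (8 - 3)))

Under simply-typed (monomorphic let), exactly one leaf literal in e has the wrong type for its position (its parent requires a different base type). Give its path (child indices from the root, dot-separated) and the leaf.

Working:
\u._ : c -> Int
\z._ : b -> c -> Int
\y._ : a -> b -> c -> Int
  unify a -> b -> c -> Int ~ Bool -> d
  unify a ~ Bool
  unify b -> c -> Int ~ d
_ _ : b -> c -> Int
  unify Bool ~ Bool
v : e
\v._ : e -> e
w : f
\w._ : f -> f
  unify e -> e ~ f -> f
  unify e ~ f
  unify f ~ f
  unify b -> c -> Int ~ (f -> f) -> g
  unify b ~ f -> f
  unify c -> Int ~ g
_ _ : c -> Int
let x : c -> Int
  unify Int ~ Int
  unify Int ~ Bool
  FAIL: mismatch Int ~ Bool

Answer: 1.0.0.0 : 0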